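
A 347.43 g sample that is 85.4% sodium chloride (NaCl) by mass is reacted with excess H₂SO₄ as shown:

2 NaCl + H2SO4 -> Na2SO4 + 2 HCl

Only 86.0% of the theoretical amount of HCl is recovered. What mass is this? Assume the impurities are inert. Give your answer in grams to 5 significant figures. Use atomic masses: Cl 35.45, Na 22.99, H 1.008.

Pure NaCl available = 347.43 g × 0.854 = 296.705 g.
M(NaCl) = 22.99 + 35.45 = 58.44 g/mol.
M(HCl) = 1.008 + 35.45 = 36.458 g/mol.
n(NaCl) = 296.705 g / 58.44 g/mol = 5.07709 mol.
From the equation the NaCl:HCl mole ratio is 2:2, so n(HCl) = 5.07709 × 2/2 = 5.07709 mol.
Mass of HCl = 5.07709 mol × 36.458 g/mol = 185.101 g.
Actual mass collected = 185.101 g × 0.860 = 159.187 g.

159.19 g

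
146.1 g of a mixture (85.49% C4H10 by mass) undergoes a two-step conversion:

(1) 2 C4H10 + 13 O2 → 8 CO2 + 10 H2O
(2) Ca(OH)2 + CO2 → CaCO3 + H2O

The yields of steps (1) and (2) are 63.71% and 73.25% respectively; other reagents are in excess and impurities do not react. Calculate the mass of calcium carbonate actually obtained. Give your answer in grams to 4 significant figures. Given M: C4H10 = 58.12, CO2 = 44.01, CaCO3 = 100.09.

401.5 g

Pure C4H10 = 146.1 × 0.8549 = 124.90 g.
n(C4H10) = 124.90 / 58.12 = 2.1490 mol.
Step 1 (C4H10:CO2 = 2:8): theoretical n(CO2) = 8.5961 mol; at 63.71% yield, n(CO2) = 5.4766 mol.
Step 2 (CO2:CaCO3 = 1:1): theoretical n(CaCO3) = 5.4766 mol, so theoretical mass = 5.4766 × 100.09 = 548.15 g.
At 73.25% yield, actual mass of CaCO3 = 548.15 × 0.7325 = 401.52 g.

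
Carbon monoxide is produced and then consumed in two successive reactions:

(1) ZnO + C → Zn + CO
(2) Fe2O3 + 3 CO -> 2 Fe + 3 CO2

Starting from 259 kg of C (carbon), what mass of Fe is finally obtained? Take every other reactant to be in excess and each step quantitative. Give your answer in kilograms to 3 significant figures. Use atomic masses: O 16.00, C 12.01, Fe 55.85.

M(C) = 12.01 g/mol.
M(Fe) = 55.85 g/mol.
259 kg = 259000 g.
n(C) = 259000 / 12.01 = 21570 mol.
Step 1 gives a 1:1 ratio of C to CO, so n(CO) = 21570 mol.
In step 2 the CO:Fe ratio is 3:2, so n(Fe) = 14380 mol.
Mass of Fe = 14380 × 55.85 = 803000 g = 803 kg.

803 kg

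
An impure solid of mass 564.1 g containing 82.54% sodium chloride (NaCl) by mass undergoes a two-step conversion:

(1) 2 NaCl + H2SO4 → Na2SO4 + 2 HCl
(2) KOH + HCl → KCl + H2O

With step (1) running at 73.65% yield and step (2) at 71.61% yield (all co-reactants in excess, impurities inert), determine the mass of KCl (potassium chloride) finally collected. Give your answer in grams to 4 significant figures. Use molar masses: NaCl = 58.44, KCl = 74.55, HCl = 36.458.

Pure NaCl = 564.1 × 0.8254 = 465.61 g.
n(NaCl) = 465.61 / 58.44 = 7.9673 mol.
Step 1 (NaCl:HCl = 2:2): theoretical n(HCl) = 7.9673 mol; at 73.65% yield, n(HCl) = 5.8679 mol.
Step 2 (HCl:KCl = 1:1): theoretical n(KCl) = 5.8679 mol, so theoretical mass = 5.8679 × 74.55 = 437.45 g.
At 71.61% yield, actual mass of KCl = 437.45 × 0.7161 = 313.26 g.

313.3 g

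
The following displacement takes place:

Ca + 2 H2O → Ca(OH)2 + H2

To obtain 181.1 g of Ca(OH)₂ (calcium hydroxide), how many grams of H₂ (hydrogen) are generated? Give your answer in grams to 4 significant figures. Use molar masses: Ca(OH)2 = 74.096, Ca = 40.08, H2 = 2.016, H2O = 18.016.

n(Ca(OH)2) = 181.10 g / 74.096 g/mol = 2.4441 mol.
From the equation the Ca(OH)2:H2 mole ratio is 1:1, so n(H2) = 2.4441 × 1/1 = 2.4441 mol.
Mass of H2 = 2.4441 mol × 2.016 g/mol = 4.9274 g.

4.927 g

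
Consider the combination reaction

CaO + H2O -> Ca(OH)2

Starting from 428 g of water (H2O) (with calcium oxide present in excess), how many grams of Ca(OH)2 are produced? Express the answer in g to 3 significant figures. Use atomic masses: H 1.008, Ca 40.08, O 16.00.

1760 g

M(H2O) = 2(1.008) + 16.00 = 18.016 g/mol.
M(Ca(OH)2) = 40.08 + 2(16.00) + 2(1.008) = 74.096 g/mol.
n(H2O) = 428.0 g / 18.016 g/mol = 23.76 mol.
From the equation the H2O:Ca(OH)2 mole ratio is 1:1, so n(Ca(OH)2) = 23.76 × 1/1 = 23.76 mol.
Mass of Ca(OH)2 = 23.76 mol × 74.096 g/mol = 1760 g.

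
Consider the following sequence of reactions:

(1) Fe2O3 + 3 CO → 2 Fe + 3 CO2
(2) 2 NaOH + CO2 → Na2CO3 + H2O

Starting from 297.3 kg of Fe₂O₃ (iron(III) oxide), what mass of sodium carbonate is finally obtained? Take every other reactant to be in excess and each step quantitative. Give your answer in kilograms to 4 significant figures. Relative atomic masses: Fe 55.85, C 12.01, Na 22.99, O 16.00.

591.9 kg

M(Fe2O3) = 2(55.85) + 3(16.00) = 159.70 g/mol.
M(Na2CO3) = 2(22.99) + 12.01 + 3(16.00) = 105.99 g/mol.
297.3 kg = 297300 g.
n(Fe2O3) = 297300 / 159.70 = 1861.6 mol.
Step 1 gives a 1:3 ratio of Fe2O3 to CO2, so n(CO2) = 5584.8 mol.
In step 2 the CO2:Na2CO3 ratio is 1:1, so n(Na2CO3) = 5584.8 mol.
Mass of Na2CO3 = 5584.8 × 105.99 = 591940 g = 591.9 kg.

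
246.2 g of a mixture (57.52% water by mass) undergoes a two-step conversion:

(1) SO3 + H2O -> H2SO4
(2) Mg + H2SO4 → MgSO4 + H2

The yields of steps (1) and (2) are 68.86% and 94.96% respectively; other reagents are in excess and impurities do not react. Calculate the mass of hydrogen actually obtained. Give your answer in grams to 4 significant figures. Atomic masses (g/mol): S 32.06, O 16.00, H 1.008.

10.36 g

Pure H2O = 246.2 × 0.5752 = 141.61 g.
M(H2O) = 2(1.008) + 16.00 = 18.016 g/mol.
M(H2) = 2(1.008) = 2.016 g/mol.
n(H2O) = 141.61 / 18.016 = 7.8605 mol.
Step 1 (H2O:H2SO4 = 1:1): theoretical n(H2SO4) = 7.8605 mol; at 68.86% yield, n(H2SO4) = 5.4127 mol.
Step 2 (H2SO4:H2 = 1:1): theoretical n(H2) = 5.4127 mol, so theoretical mass = 5.4127 × 2.016 = 10.912 g.
At 94.96% yield, actual mass of H2 = 10.912 × 0.9496 = 10.362 g.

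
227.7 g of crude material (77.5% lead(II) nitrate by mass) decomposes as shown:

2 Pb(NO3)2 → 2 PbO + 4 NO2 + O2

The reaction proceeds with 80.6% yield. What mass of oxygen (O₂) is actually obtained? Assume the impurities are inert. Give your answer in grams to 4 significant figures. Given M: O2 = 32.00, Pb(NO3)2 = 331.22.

Pure Pb(NO3)2 available = 227.7 g × 0.775 = 176.47 g.
n(Pb(NO3)2) = 176.47 g / 331.22 g/mol = 0.53278 mol.
From the equation the Pb(NO3)2:O2 mole ratio is 2:1, so n(O2) = 0.53278 × 1/2 = 0.26639 mol.
Mass of O2 = 0.26639 mol × 32.00 g/mol = 8.5245 g.
Actual mass collected = 8.5245 g × 0.806 = 6.8707 g.

6.871 g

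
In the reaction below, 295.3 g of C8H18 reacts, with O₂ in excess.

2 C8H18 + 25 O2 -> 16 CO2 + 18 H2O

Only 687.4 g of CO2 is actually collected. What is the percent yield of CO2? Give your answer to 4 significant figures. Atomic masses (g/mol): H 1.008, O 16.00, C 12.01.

M(C8H18) = 8(12.01) + 18(1.008) = 114.224 g/mol.
M(CO2) = 12.01 + 2(16.00) = 44.01 g/mol.
n(C8H18) = 295.30 g / 114.224 g/mol = 2.5853 mol.
From the equation the C8H18:CO2 mole ratio is 2:16, so n(CO2) = 2.5853 × 16/2 = 20.682 mol.
Mass of CO2 = 20.682 mol × 44.01 g/mol = 910.22 g.
This is the theoretical yield. Percent yield = 687.4 g / 910.22 g × 100% = 75.520%.

75.52 %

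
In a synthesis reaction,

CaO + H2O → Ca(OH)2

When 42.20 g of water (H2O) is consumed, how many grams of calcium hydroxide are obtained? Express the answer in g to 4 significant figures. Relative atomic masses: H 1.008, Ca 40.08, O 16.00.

M(H2O) = 2(1.008) + 16.00 = 18.016 g/mol.
M(Ca(OH)2) = 40.08 + 2(16.00) + 2(1.008) = 74.096 g/mol.
n(H2O) = 42.200 g / 18.016 g/mol = 2.3424 mol.
From the equation the H2O:Ca(OH)2 mole ratio is 1:1, so n(Ca(OH)2) = 2.3424 × 1/1 = 2.3424 mol.
Mass of Ca(OH)2 = 2.3424 mol × 74.096 g/mol = 173.56 g.

173.6 g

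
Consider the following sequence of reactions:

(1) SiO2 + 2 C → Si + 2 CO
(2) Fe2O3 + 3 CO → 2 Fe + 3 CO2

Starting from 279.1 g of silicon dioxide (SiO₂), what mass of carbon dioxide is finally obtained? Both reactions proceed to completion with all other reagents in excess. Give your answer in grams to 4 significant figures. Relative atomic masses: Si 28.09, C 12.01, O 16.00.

M(SiO2) = 28.09 + 2(16.00) = 60.09 g/mol.
M(CO2) = 12.01 + 2(16.00) = 44.01 g/mol.
n(SiO2) = 279.10 / 60.09 = 4.6447 mol.
Step 1 gives a 1:2 ratio of SiO2 to CO, so n(CO) = 9.2894 mol.
In step 2 the CO:CO2 ratio is 3:3, so n(CO2) = 9.2894 mol.
Mass of CO2 = 9.2894 × 44.01 = 408.83 g.

408.8 g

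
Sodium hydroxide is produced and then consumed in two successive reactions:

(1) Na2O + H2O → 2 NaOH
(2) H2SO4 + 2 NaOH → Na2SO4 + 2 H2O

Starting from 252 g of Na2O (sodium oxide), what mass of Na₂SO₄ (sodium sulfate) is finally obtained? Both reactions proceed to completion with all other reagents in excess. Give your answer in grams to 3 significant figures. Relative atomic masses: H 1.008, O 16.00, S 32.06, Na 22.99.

578 g

M(Na2O) = 2(22.99) + 16.00 = 61.98 g/mol.
M(Na2SO4) = 2(22.99) + 32.06 + 4(16.00) = 142.04 g/mol.
n(Na2O) = 252.0 / 61.98 = 4.066 mol.
Step 1 gives a 1:2 ratio of Na2O to NaOH, so n(NaOH) = 8.132 mol.
In step 2 the NaOH:Na2SO4 ratio is 2:1, so n(Na2SO4) = 4.066 mol.
Mass of Na2SO4 = 4.066 × 142.04 = 577.5 g.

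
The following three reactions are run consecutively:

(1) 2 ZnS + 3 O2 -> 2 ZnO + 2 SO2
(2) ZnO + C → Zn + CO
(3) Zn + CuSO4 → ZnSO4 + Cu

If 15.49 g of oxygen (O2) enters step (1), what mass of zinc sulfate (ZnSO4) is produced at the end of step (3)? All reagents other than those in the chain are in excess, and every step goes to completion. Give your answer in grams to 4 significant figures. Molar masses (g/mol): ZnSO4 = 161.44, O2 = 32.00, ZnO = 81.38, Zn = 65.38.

52.10 g

n(O2) = 15.49 / 32.00 = 0.48406 mol.
Reaction (1): O2→ZnO ratio 3:2 ⇒ n(ZnO) = 0.32271 mol.
Reaction (2): ZnO→Zn ratio 1:1 ⇒ n(Zn) = 0.32271 mol.
Reaction (3): Zn→ZnSO4 ratio 1:1 ⇒ n(ZnSO4) = 0.32271 mol.
Mass of ZnSO4 = 0.32271 × 161.44 = 52.098 g.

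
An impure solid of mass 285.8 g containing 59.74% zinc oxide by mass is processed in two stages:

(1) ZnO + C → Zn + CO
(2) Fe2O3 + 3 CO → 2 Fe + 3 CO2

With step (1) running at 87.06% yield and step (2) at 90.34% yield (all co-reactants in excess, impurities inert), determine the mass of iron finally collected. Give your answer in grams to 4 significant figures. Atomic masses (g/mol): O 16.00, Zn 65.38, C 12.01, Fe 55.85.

Pure ZnO = 285.8 × 0.5974 = 170.74 g.
M(ZnO) = 65.38 + 16.00 = 81.38 g/mol.
M(Fe) = 55.85 g/mol.
n(ZnO) = 170.74 / 81.38 = 2.0980 mol.
Step 1 (ZnO:CO = 1:1): theoretical n(CO) = 2.0980 mol; at 87.06% yield, n(CO) = 1.8265 mol.
Step 2 (CO:Fe = 3:2): theoretical n(Fe) = 1.2177 mol, so theoretical mass = 1.2177 × 55.85 = 68.008 g.
At 90.34% yield, actual mass of Fe = 68.008 × 0.9034 = 61.438 g.

61.44 g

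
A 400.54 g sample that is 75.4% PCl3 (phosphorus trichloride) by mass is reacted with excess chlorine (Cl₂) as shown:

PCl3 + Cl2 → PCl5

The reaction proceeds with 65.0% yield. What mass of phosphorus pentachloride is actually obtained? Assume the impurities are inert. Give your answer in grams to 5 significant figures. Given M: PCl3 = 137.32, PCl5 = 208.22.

297.66 g

Pure PCl3 available = 400.54 g × 0.754 = 302.007 g.
n(PCl3) = 302.007 g / 137.32 g/mol = 2.19929 mol.
From the equation the PCl3:PCl5 mole ratio is 1:1, so n(PCl5) = 2.19929 × 1/1 = 2.19929 mol.
Mass of PCl5 = 2.19929 mol × 208.22 g/mol = 457.937 g.
Actual mass collected = 457.937 g × 0.650 = 297.659 g.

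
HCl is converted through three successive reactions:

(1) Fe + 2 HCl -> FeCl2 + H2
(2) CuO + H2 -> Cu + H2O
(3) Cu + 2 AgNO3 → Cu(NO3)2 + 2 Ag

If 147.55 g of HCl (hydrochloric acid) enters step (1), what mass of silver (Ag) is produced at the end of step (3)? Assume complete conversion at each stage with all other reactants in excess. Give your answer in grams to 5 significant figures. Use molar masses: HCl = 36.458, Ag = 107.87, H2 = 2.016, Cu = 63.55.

436.56 g

n(HCl) = 147.55 / 36.458 = 4.04712 mol.
Reaction (1): HCl→H2 ratio 2:1 ⇒ n(H2) = 2.02356 mol.
Reaction (2): H2→Cu ratio 1:1 ⇒ n(Cu) = 2.02356 mol.
Reaction (3): Cu→Ag ratio 1:2 ⇒ n(Ag) = 4.04712 mol.
Mass of Ag = 4.04712 × 107.87 = 436.563 g.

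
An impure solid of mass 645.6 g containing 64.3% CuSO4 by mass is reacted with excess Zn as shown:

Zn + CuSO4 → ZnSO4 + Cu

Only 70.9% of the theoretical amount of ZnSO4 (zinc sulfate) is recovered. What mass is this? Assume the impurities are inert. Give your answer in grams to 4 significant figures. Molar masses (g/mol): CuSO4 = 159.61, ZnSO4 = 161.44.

297.7 g

Pure CuSO4 available = 645.6 g × 0.643 = 415.12 g.
n(CuSO4) = 415.12 g / 159.61 g/mol = 2.6008 mol.
From the equation the CuSO4:ZnSO4 mole ratio is 1:1, so n(ZnSO4) = 2.6008 × 1/1 = 2.6008 mol.
Mass of ZnSO4 = 2.6008 mol × 161.44 g/mol = 419.88 g.
Actual mass collected = 419.88 g × 0.709 = 297.70 g.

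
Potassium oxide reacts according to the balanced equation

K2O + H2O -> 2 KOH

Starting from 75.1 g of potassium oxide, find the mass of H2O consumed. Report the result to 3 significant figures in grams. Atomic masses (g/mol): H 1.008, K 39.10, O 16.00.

M(K2O) = 2(39.10) + 16.00 = 94.20 g/mol.
M(H2O) = 2(1.008) + 16.00 = 18.016 g/mol.
n(K2O) = 75.10 g / 94.20 g/mol = 0.7972 mol.
From the equation the K2O:H2O mole ratio is 1:1, so n(H2O) = 0.7972 × 1/1 = 0.7972 mol.
Mass of H2O = 0.7972 mol × 18.016 g/mol = 14.36 g.

14.4 g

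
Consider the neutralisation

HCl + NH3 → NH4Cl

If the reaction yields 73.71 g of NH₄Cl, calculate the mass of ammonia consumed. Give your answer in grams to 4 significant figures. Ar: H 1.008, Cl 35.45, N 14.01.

M(NH4Cl) = 14.01 + 4(1.008) + 35.45 = 53.492 g/mol.
M(NH3) = 14.01 + 3(1.008) = 17.034 g/mol.
n(NH4Cl) = 73.710 g / 53.492 g/mol = 1.3780 mol.
From the equation the NH4Cl:NH3 mole ratio is 1:1, so n(NH3) = 1.3780 × 1/1 = 1.3780 mol.
Mass of NH3 = 1.3780 mol × 17.034 g/mol = 23.472 g.

23.47 g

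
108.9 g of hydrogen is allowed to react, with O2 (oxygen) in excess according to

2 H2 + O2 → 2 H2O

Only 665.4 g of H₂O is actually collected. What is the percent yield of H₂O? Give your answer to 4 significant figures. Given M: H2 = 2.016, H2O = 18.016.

68.37 %

n(H2) = 108.90 g / 2.016 g/mol = 54.018 mol.
From the equation the H2:H2O mole ratio is 2:2, so n(H2O) = 54.018 × 2/2 = 54.018 mol.
Mass of H2O = 54.018 mol × 18.016 g/mol = 973.19 g.
This is the theoretical yield. Percent yield = 665.4 g / 973.19 g × 100% = 68.373%.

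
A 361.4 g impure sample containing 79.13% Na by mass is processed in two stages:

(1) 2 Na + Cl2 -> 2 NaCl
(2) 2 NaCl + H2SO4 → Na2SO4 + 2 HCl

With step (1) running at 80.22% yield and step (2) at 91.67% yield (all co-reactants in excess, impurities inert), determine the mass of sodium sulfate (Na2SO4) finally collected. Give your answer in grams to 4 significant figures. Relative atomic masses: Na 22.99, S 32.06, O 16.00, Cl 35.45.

649.7 g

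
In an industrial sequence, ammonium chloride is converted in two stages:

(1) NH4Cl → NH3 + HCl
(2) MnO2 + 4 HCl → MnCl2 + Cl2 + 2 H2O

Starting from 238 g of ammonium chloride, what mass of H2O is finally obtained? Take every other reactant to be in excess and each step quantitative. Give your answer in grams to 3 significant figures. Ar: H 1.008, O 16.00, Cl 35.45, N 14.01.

40.1 g

M(NH4Cl) = 14.01 + 4(1.008) + 35.45 = 53.492 g/mol.
M(H2O) = 2(1.008) + 16.00 = 18.016 g/mol.
n(NH4Cl) = 238.0 / 53.492 = 4.449 mol.
Step 1 gives a 1:1 ratio of NH4Cl to HCl, so n(HCl) = 4.449 mol.
In step 2 the HCl:H2O ratio is 4:2, so n(H2O) = 2.225 mol.
Mass of H2O = 2.225 × 18.016 = 40.08 g.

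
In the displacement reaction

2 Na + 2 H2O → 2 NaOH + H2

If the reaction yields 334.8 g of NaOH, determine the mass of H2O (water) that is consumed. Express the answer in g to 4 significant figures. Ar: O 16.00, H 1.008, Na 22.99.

150.8 g

M(NaOH) = 22.99 + 16.00 + 1.008 = 39.998 g/mol.
M(H2O) = 2(1.008) + 16.00 = 18.016 g/mol.
n(NaOH) = 334.80 g / 39.998 g/mol = 8.3704 mol.
From the equation the NaOH:H2O mole ratio is 2:2, so n(H2O) = 8.3704 × 2/2 = 8.3704 mol.
Mass of H2O = 8.3704 mol × 18.016 g/mol = 150.80 g.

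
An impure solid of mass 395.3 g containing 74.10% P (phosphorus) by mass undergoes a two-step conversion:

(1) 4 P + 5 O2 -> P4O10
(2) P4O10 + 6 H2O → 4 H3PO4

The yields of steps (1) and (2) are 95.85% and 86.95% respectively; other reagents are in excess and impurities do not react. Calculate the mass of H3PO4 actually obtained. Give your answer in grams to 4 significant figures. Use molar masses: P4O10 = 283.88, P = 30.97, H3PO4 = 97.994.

772.4 g

Pure P = 395.3 × 0.7410 = 292.92 g.
n(P) = 292.92 / 30.97 = 9.4581 mol.
Step 1 (P:P4O10 = 4:1): theoretical n(P4O10) = 2.3645 mol; at 95.85% yield, n(P4O10) = 2.2664 mol.
Step 2 (P4O10:H3PO4 = 1:4): theoretical n(H3PO4) = 9.0656 mol, so theoretical mass = 9.0656 × 97.994 = 888.37 g.
At 86.95% yield, actual mass of H3PO4 = 888.37 × 0.8695 = 772.44 g.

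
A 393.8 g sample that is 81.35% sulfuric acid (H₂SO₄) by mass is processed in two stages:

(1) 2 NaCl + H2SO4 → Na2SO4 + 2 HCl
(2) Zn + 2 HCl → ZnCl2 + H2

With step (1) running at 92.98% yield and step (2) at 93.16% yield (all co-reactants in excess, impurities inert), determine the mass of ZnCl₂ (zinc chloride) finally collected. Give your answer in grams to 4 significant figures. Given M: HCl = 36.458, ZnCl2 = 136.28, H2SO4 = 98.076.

Pure H2SO4 = 393.8 × 0.8135 = 320.36 g.
n(H2SO4) = 320.36 / 98.076 = 3.2664 mol.
Step 1 (H2SO4:HCl = 1:2): theoretical n(HCl) = 6.5328 mol; at 92.98% yield, n(HCl) = 6.0742 mol.
Step 2 (HCl:ZnCl2 = 2:1): theoretical n(ZnCl2) = 3.0371 mol, so theoretical mass = 3.0371 × 136.28 = 413.90 g.
At 93.16% yield, actual mass of ZnCl2 = 413.90 × 0.9316 = 385.59 g.

385.6 g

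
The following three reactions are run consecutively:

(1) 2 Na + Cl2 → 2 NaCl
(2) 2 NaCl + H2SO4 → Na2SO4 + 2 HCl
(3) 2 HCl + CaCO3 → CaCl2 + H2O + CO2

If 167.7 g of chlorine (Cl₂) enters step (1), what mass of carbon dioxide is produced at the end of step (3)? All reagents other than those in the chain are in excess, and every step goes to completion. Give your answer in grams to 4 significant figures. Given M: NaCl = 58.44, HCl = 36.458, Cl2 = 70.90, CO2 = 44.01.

n(Cl2) = 167.7 / 70.90 = 2.3653 mol.
Reaction (1): Cl2→NaCl ratio 1:2 ⇒ n(NaCl) = 4.7306 mol.
Reaction (2): NaCl→HCl ratio 2:2 ⇒ n(HCl) = 4.7306 mol.
Reaction (3): HCl→CO2 ratio 2:1 ⇒ n(CO2) = 2.3653 mol.
Mass of CO2 = 2.3653 × 44.01 = 104.10 g.

104.1 g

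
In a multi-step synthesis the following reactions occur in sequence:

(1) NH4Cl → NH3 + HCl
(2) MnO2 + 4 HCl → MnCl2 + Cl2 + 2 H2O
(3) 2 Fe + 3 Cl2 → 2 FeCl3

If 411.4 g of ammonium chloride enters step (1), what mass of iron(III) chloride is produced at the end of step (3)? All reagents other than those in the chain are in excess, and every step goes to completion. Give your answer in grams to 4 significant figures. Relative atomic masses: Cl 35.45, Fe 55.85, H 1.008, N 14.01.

M(NH4Cl) = 14.01 + 4(1.008) + 35.45 = 53.492 g/mol.
M(FeCl3) = 55.85 + 3(35.45) = 162.20 g/mol.
n(NH4Cl) = 411.4 / 53.492 = 7.6909 mol.
Reaction (1): NH4Cl→HCl ratio 1:1 ⇒ n(HCl) = 7.6909 mol.
Reaction (2): HCl→Cl2 ratio 4:1 ⇒ n(Cl2) = 1.9227 mol.
Reaction (3): Cl2→FeCl3 ratio 3:2 ⇒ n(FeCl3) = 1.2818 mol.
Mass of FeCl3 = 1.2818 × 162.20 = 207.91 g.

207.9 g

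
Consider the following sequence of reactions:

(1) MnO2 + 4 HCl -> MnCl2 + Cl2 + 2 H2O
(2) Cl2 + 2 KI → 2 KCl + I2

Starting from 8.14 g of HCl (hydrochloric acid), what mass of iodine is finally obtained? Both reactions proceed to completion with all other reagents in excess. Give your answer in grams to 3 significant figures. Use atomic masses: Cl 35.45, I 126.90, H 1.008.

14.2 g

M(HCl) = 1.008 + 35.45 = 36.458 g/mol.
M(I2) = 2(126.90) = 253.80 g/mol.
n(HCl) = 8.140 / 36.458 = 0.2233 mol.
Step 1 gives a 4:1 ratio of HCl to Cl2, so n(Cl2) = 0.05582 mol.
In step 2 the Cl2:I2 ratio is 1:1, so n(I2) = 0.05582 mol.
Mass of I2 = 0.05582 × 253.80 = 14.17 g.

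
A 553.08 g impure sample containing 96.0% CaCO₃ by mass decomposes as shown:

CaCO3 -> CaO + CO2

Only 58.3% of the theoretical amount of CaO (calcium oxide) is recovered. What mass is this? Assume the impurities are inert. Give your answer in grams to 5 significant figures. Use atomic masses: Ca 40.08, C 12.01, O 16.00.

173.44 g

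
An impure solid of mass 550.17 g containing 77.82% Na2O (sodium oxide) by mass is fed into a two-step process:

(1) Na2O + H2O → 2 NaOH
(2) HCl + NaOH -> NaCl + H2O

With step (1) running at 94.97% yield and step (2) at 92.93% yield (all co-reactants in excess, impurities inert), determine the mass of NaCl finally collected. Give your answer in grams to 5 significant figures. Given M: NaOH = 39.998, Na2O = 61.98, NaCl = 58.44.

712.56 g

Pure Na2O = 550.17 × 0.7782 = 428.142 g.
n(Na2O) = 428.142 / 61.98 = 6.90775 mol.
Step 1 (Na2O:NaOH = 1:2): theoretical n(NaOH) = 13.8155 mol; at 94.97% yield, n(NaOH) = 13.1206 mol.
Step 2 (NaOH:NaCl = 1:1): theoretical n(NaCl) = 13.1206 mol, so theoretical mass = 13.1206 × 58.44 = 766.767 g.
At 92.93% yield, actual mass of NaCl = 766.767 × 0.9293 = 712.556 g.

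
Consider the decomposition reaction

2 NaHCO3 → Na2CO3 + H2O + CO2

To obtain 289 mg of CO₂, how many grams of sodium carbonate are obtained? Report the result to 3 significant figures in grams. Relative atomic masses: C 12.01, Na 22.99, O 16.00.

0.696 g

M(CO2) = 12.01 + 2(16.00) = 44.01 g/mol.
M(Na2CO3) = 2(22.99) + 12.01 + 3(16.00) = 105.99 g/mol.
Convert: 289 mg = 0.2890 g.
n(CO2) = 0.2890 g / 44.01 g/mol = 0.006567 mol.
From the equation the CO2:Na2CO3 mole ratio is 1:1, so n(Na2CO3) = 0.006567 × 1/1 = 0.006567 mol.
Mass of Na2CO3 = 0.006567 mol × 105.99 g/mol = 0.6960 g.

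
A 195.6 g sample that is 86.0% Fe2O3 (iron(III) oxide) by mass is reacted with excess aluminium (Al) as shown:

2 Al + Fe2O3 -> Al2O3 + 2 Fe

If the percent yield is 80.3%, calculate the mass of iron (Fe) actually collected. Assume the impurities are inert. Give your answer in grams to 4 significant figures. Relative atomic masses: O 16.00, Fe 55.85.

94.48 g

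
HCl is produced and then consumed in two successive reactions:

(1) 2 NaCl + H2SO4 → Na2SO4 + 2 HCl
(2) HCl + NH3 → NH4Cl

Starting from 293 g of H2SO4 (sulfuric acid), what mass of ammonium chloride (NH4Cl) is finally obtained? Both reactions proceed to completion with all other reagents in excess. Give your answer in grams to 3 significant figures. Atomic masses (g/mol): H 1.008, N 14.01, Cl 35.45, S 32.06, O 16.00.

M(H2SO4) = 2(1.008) + 32.06 + 4(16.00) = 98.076 g/mol.
M(NH4Cl) = 14.01 + 4(1.008) + 35.45 = 53.492 g/mol.
n(H2SO4) = 293.0 / 98.076 = 2.987 mol.
Step 1 gives a 1:2 ratio of H2SO4 to HCl, so n(HCl) = 5.975 mol.
In step 2 the HCl:NH4Cl ratio is 1:1, so n(NH4Cl) = 5.975 mol.
Mass of NH4Cl = 5.975 × 53.492 = 319.6 g.

320 g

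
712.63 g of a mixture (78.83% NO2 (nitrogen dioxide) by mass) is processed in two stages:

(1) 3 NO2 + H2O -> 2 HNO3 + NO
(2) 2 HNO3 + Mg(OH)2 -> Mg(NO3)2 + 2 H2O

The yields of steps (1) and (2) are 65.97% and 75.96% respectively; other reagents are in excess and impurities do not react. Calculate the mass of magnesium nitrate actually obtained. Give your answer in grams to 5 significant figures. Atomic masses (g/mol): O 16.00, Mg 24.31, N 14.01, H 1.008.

Pure NO2 = 712.63 × 0.7883 = 561.766 g.
M(NO2) = 14.01 + 2(16.00) = 46.01 g/mol.
M(Mg(NO3)2) = 24.31 + 2(14.01) + 6(16.00) = 148.33 g/mol.
n(NO2) = 561.766 / 46.01 = 12.2097 mol.
Step 1 (NO2:HNO3 = 3:2): theoretical n(HNO3) = 8.13977 mol; at 65.97% yield, n(HNO3) = 5.36981 mol.
Step 2 (HNO3:Mg(NO3)2 = 2:1): theoretical n(Mg(NO3)2) = 2.68490 mol, so theoretical mass = 2.68490 × 148.33 = 398.252 g.
At 75.96% yield, actual mass of Mg(NO3)2 = 398.252 × 0.7596 = 302.512 g.

302.51 g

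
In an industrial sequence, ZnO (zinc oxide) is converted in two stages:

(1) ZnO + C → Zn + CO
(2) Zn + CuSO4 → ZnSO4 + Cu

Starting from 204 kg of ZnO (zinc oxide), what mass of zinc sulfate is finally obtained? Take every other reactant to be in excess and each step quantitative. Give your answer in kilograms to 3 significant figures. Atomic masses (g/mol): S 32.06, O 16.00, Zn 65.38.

405 kg

M(ZnO) = 65.38 + 16.00 = 81.38 g/mol.
M(ZnSO4) = 65.38 + 32.06 + 4(16.00) = 161.44 g/mol.
204 kg = 204000 g.
n(ZnO) = 204000 / 81.38 = 2507 mol.
Step 1 gives a 1:1 ratio of ZnO to Zn, so n(Zn) = 2507 mol.
In step 2 the Zn:ZnSO4 ratio is 1:1, so n(ZnSO4) = 2507 mol.
Mass of ZnSO4 = 2507 × 161.44 = 404700 g = 405 kg.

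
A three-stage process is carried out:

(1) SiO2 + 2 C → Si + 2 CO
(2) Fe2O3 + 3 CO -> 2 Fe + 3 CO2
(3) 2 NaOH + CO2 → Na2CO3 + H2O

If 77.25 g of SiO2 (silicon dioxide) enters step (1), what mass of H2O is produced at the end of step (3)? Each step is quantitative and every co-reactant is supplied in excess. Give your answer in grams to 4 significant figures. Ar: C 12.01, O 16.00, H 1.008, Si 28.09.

M(SiO2) = 28.09 + 2(16.00) = 60.09 g/mol.
M(H2O) = 2(1.008) + 16.00 = 18.016 g/mol.
n(SiO2) = 77.25 / 60.09 = 1.2856 mol.
Reaction (1): SiO2→CO ratio 1:2 ⇒ n(CO) = 2.5711 mol.
Reaction (2): CO→CO2 ratio 3:3 ⇒ n(CO2) = 2.5711 mol.
Reaction (3): CO2→H2O ratio 1:1 ⇒ n(H2O) = 2.5711 mol.
Mass of H2O = 2.5711 × 18.016 = 46.322 g.

46.32 g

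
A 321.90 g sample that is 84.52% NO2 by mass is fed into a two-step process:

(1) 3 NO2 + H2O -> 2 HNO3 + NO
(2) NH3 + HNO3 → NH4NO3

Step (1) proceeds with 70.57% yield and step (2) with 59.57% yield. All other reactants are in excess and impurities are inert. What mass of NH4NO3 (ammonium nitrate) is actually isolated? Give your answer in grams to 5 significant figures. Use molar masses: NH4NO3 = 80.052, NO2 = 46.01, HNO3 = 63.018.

132.67 g

Pure NO2 = 321.90 × 0.8452 = 272.070 g.
n(NO2) = 272.070 / 46.01 = 5.91328 mol.
Step 1 (NO2:HNO3 = 3:2): theoretical n(HNO3) = 3.94218 mol; at 70.57% yield, n(HNO3) = 2.78200 mol.
Step 2 (HNO3:NH4NO3 = 1:1): theoretical n(NH4NO3) = 2.78200 mol, so theoretical mass = 2.78200 × 80.052 = 222.705 g.
At 59.57% yield, actual mass of NH4NO3 = 222.705 × 0.5957 = 132.665 g.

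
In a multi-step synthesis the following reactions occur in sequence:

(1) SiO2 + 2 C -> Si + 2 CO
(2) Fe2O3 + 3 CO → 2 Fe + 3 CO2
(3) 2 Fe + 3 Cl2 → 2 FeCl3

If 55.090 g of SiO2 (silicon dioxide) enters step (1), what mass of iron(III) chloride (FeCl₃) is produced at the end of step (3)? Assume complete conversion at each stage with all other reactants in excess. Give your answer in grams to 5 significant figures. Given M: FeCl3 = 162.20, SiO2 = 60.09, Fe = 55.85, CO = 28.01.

198.27 g

n(SiO2) = 55.090 / 60.09 = 0.916791 mol.
Reaction (1): SiO2→CO ratio 1:2 ⇒ n(CO) = 1.83358 mol.
Reaction (2): CO→Fe ratio 3:2 ⇒ n(Fe) = 1.22239 mol.
Reaction (3): Fe→FeCl3 ratio 2:2 ⇒ n(FeCl3) = 1.22239 mol.
Mass of FeCl3 = 1.22239 × 162.20 = 198.271 g.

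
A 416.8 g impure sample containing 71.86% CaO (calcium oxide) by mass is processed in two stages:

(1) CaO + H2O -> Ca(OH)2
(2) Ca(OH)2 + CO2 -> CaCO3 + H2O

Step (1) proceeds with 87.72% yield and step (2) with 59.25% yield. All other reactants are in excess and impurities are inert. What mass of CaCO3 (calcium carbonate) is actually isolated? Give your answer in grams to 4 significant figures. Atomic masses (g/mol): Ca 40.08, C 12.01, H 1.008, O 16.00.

Pure CaO = 416.8 × 0.7186 = 299.51 g.
M(CaO) = 40.08 + 16.00 = 56.08 g/mol.
M(CaCO3) = 40.08 + 12.01 + 3(16.00) = 100.09 g/mol.
n(CaO) = 299.51 / 56.08 = 5.3408 mol.
Step 1 (CaO:Ca(OH)2 = 1:1): theoretical n(Ca(OH)2) = 5.3408 mol; at 87.72% yield, n(Ca(OH)2) = 4.6850 mol.
Step 2 (Ca(OH)2:CaCO3 = 1:1): theoretical n(CaCO3) = 4.6850 mol, so theoretical mass = 4.6850 × 100.09 = 468.92 g.
At 59.25% yield, actual mass of CaCO3 = 468.92 × 0.5925 = 277.83 g.

277.8 g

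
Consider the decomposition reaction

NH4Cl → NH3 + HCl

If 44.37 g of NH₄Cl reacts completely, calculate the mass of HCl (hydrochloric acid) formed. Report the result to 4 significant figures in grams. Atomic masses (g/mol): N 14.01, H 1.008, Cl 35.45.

30.24 g

M(NH4Cl) = 14.01 + 4(1.008) + 35.45 = 53.492 g/mol.
M(HCl) = 1.008 + 35.45 = 36.458 g/mol.
n(NH4Cl) = 44.370 g / 53.492 g/mol = 0.82947 mol.
From the equation the NH4Cl:HCl mole ratio is 1:1, so n(HCl) = 0.82947 × 1/1 = 0.82947 mol.
Mass of HCl = 0.82947 mol × 36.458 g/mol = 30.241 g.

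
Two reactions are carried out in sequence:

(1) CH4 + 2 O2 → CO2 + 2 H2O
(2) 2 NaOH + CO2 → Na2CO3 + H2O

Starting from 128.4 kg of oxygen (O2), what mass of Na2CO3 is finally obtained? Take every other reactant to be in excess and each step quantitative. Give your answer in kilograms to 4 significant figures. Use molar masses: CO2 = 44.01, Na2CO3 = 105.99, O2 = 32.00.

212.6 kg

128.4 kg = 128400 g.
n(O2) = 128400 / 32.00 = 4012.5 mol.
Step 1 gives a 2:1 ratio of O2 to CO2, so n(CO2) = 2006.2 mol.
In step 2 the CO2:Na2CO3 ratio is 1:1, so n(Na2CO3) = 2006.2 mol.
Mass of Na2CO3 = 2006.2 × 105.99 = 212640 g = 212.6 kg.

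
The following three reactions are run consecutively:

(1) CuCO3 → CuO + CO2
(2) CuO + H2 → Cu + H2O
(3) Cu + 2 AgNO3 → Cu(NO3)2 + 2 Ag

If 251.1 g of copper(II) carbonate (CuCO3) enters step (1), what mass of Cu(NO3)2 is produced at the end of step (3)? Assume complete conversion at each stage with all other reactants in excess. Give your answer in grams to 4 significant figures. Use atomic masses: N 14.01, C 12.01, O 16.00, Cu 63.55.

381.2 g

M(CuCO3) = 63.55 + 12.01 + 3(16.00) = 123.56 g/mol.
M(Cu(NO3)2) = 63.55 + 2(14.01) + 6(16.00) = 187.57 g/mol.
n(CuCO3) = 251.1 / 123.56 = 2.0322 mol.
Reaction (1): CuCO3→CuO ratio 1:1 ⇒ n(CuO) = 2.0322 mol.
Reaction (2): CuO→Cu ratio 1:1 ⇒ n(Cu) = 2.0322 mol.
Reaction (3): Cu→Cu(NO3)2 ratio 1:1 ⇒ n(Cu(NO3)2) = 2.0322 mol.
Mass of Cu(NO3)2 = 2.0322 × 187.57 = 381.18 g.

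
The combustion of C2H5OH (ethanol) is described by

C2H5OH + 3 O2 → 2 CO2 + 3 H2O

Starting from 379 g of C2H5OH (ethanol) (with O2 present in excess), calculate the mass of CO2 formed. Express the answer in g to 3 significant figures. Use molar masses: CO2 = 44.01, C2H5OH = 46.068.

n(C2H5OH) = 379.0 g / 46.068 g/mol = 8.227 mol.
From the equation the C2H5OH:CO2 mole ratio is 1:2, so n(CO2) = 8.227 × 2/1 = 16.45 mol.
Mass of CO2 = 16.45 mol × 44.01 g/mol = 724.1 g.

724 g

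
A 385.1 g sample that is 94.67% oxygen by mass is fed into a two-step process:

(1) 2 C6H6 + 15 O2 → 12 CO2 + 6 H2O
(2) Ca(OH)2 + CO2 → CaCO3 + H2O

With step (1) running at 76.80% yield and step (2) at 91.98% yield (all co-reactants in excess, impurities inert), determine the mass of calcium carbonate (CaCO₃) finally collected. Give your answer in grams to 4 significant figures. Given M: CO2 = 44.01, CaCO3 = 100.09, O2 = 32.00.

Pure O2 = 385.1 × 0.9467 = 364.57 g.
n(O2) = 364.57 / 32.00 = 11.393 mol.
Step 1 (O2:CO2 = 15:12): theoretical n(CO2) = 9.1144 mol; at 76.80% yield, n(CO2) = 6.9998 mol.
Step 2 (CO2:CaCO3 = 1:1): theoretical n(CaCO3) = 6.9998 mol, so theoretical mass = 6.9998 × 100.09 = 700.61 g.
At 91.98% yield, actual mass of CaCO3 = 700.61 × 0.9198 = 644.42 g.

644.4 g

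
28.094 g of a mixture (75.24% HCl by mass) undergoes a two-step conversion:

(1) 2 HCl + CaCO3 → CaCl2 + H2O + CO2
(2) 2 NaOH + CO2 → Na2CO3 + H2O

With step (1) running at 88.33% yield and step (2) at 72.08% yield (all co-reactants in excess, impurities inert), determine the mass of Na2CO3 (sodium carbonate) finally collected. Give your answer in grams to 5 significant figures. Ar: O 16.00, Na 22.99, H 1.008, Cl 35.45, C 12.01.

Pure HCl = 28.094 × 0.7524 = 21.1379 g.
M(HCl) = 1.008 + 35.45 = 36.458 g/mol.
M(Na2CO3) = 2(22.99) + 12.01 + 3(16.00) = 105.99 g/mol.
n(HCl) = 21.1379 / 36.458 = 0.579788 mol.
Step 1 (HCl:CO2 = 2:1): theoretical n(CO2) = 0.289894 mol; at 88.33% yield, n(CO2) = 0.256064 mol.
Step 2 (CO2:Na2CO3 = 1:1): theoretical n(Na2CO3) = 0.256064 mol, so theoretical mass = 0.256064 × 105.99 = 27.1402 g.
At 72.08% yield, actual mass of Na2CO3 = 27.1402 × 0.7208 = 19.5626 g.

19.563 g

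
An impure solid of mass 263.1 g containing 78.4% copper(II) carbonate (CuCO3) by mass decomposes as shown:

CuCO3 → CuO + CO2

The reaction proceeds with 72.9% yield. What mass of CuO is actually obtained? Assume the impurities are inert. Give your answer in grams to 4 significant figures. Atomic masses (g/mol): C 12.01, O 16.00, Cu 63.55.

Pure CuCO3 available = 263.1 g × 0.784 = 206.27 g.
M(CuCO3) = 63.55 + 12.01 + 3(16.00) = 123.56 g/mol.
M(CuO) = 63.55 + 16.00 = 79.55 g/mol.
n(CuCO3) = 206.27 g / 123.56 g/mol = 1.6694 mol.
From the equation the CuCO3:CuO mole ratio is 1:1, so n(CuO) = 1.6694 × 1/1 = 1.6694 mol.
Mass of CuO = 1.6694 mol × 79.55 g/mol = 132.80 g.
Actual mass collected = 132.80 g × 0.729 = 96.811 g.

96.81 g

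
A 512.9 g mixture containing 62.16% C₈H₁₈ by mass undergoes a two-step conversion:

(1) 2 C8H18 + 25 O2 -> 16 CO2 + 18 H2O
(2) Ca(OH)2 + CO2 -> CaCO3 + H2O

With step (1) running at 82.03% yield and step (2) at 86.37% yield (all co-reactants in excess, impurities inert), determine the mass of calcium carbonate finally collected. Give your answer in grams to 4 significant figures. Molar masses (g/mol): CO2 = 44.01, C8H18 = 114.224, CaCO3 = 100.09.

Pure C8H18 = 512.9 × 0.6216 = 318.82 g.
n(C8H18) = 318.82 / 114.224 = 2.7912 mol.
Step 1 (C8H18:CO2 = 2:16): theoretical n(CO2) = 22.329 mol; at 82.03% yield, n(CO2) = 18.317 mol.
Step 2 (CO2:CaCO3 = 1:1): theoretical n(CaCO3) = 18.317 mol, so theoretical mass = 18.317 × 100.09 = 1833.3 g.
At 86.37% yield, actual mass of CaCO3 = 1833.3 × 0.8637 = 1583.4 g.

1583 g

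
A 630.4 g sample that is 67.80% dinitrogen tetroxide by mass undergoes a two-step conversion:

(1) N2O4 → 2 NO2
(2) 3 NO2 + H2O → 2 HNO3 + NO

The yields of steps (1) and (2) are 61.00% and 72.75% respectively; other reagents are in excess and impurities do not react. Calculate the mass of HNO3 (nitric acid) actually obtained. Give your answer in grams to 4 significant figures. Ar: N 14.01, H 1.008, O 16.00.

Pure N2O4 = 630.4 × 0.6780 = 427.41 g.
M(N2O4) = 2(14.01) + 4(16.00) = 92.02 g/mol.
M(HNO3) = 1.008 + 14.01 + 3(16.00) = 63.018 g/mol.
n(N2O4) = 427.41 / 92.02 = 4.6448 mol.
Step 1 (N2O4:NO2 = 1:2): theoretical n(NO2) = 9.2895 mol; at 61.00% yield, n(NO2) = 5.6666 mol.
Step 2 (NO2:HNO3 = 3:2): theoretical n(HNO3) = 3.7777 mol, so theoretical mass = 3.7777 × 63.018 = 238.07 g.
At 72.75% yield, actual mass of HNO3 = 238.07 × 0.7275 = 173.19 g.

173.2 g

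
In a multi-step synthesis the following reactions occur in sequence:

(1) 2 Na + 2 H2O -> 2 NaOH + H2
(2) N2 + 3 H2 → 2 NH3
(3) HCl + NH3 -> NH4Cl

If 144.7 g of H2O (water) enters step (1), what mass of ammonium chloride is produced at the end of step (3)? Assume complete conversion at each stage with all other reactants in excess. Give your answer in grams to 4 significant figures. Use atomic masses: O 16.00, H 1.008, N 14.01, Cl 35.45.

M(H2O) = 2(1.008) + 16.00 = 18.016 g/mol.
M(NH4Cl) = 14.01 + 4(1.008) + 35.45 = 53.492 g/mol.
n(H2O) = 144.7 / 18.016 = 8.0317 mol.
Reaction (1): H2O→H2 ratio 2:1 ⇒ n(H2) = 4.0159 mol.
Reaction (2): H2→NH3 ratio 3:2 ⇒ n(NH3) = 2.6772 mol.
Reaction (3): NH3→NH4Cl ratio 1:1 ⇒ n(NH4Cl) = 2.6772 mol.
Mass of NH4Cl = 2.6772 × 53.492 = 143.21 g.

143.2 g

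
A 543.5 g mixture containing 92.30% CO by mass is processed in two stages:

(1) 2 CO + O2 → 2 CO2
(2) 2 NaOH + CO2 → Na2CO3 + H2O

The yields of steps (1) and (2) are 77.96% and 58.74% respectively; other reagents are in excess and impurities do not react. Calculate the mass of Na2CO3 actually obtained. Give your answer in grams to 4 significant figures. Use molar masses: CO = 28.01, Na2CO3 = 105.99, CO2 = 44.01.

869.3 g

Pure CO = 543.5 × 0.9230 = 501.65 g.
n(CO) = 501.65 / 28.01 = 17.910 mol.
Step 1 (CO:CO2 = 2:2): theoretical n(CO2) = 17.910 mol; at 77.96% yield, n(CO2) = 13.962 mol.
Step 2 (CO2:Na2CO3 = 1:1): theoretical n(Na2CO3) = 13.962 mol, so theoretical mass = 13.962 × 105.99 = 1479.9 g.
At 58.74% yield, actual mass of Na2CO3 = 1479.9 × 0.5874 = 869.28 g.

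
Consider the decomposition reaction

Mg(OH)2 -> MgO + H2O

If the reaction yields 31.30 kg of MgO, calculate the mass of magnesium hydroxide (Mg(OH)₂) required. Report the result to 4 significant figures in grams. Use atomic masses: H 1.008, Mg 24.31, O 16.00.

M(MgO) = 24.31 + 16.00 = 40.31 g/mol.
M(Mg(OH)2) = 24.31 + 2(16.00) + 2(1.008) = 58.326 g/mol.
Convert: 31.30 kg = 31300 g.
n(MgO) = 31300 g / 40.31 g/mol = 776.48 mol.
From the equation the MgO:Mg(OH)2 mole ratio is 1:1, so n(Mg(OH)2) = 776.48 × 1/1 = 776.48 mol.
Mass of Mg(OH)2 = 776.48 mol × 58.326 g/mol = 45289 g.

45290 g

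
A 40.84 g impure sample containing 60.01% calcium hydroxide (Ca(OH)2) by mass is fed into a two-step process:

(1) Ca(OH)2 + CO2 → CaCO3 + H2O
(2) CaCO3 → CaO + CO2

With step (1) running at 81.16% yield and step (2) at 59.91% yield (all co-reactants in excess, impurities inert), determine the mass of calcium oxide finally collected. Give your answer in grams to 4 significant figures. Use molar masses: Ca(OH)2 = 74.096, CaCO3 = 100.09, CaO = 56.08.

9.019 g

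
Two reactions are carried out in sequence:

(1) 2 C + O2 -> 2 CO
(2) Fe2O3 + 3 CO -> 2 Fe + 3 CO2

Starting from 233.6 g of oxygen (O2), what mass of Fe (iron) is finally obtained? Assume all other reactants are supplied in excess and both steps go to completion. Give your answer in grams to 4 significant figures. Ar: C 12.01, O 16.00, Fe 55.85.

543.6 g

M(O2) = 2(16.00) = 32.00 g/mol.
M(Fe) = 55.85 g/mol.
n(O2) = 233.60 / 32.00 = 7.3000 mol.
Step 1 gives a 1:2 ratio of O2 to CO, so n(CO) = 14.600 mol.
In step 2 the CO:Fe ratio is 3:2, so n(Fe) = 9.7333 mol.
Mass of Fe = 9.7333 × 55.85 = 543.61 g.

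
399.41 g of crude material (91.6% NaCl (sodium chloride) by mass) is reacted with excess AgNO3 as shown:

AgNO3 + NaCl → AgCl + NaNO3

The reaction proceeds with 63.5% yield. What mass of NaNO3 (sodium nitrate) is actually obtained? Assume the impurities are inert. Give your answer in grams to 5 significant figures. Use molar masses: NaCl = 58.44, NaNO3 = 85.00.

Pure NaCl available = 399.41 g × 0.916 = 365.860 g.
n(NaCl) = 365.860 g / 58.44 g/mol = 6.26043 mol.
From the equation the NaCl:NaNO3 mole ratio is 1:1, so n(NaNO3) = 6.26043 × 1/1 = 6.26043 mol.
Mass of NaNO3 = 6.26043 mol × 85.00 g/mol = 532.137 g.
Actual mass collected = 532.137 g × 0.635 = 337.907 g.

337.91 g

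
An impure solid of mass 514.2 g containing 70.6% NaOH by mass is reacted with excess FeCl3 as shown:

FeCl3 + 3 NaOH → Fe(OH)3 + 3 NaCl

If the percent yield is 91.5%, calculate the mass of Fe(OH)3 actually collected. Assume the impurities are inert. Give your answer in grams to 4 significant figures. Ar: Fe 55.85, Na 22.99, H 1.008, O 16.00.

295.8 g

Pure NaOH available = 514.2 g × 0.706 = 363.03 g.
M(NaOH) = 22.99 + 16.00 + 1.008 = 39.998 g/mol.
M(Fe(OH)3) = 55.85 + 3(16.00) + 3(1.008) = 106.874 g/mol.
n(NaOH) = 363.03 g / 39.998 g/mol = 9.0761 mol.
From the equation the NaOH:Fe(OH)3 mole ratio is 3:1, so n(Fe(OH)3) = 9.0761 × 1/3 = 3.0254 mol.
Mass of Fe(OH)3 = 3.0254 mol × 106.874 g/mol = 323.33 g.
Actual mass collected = 323.33 g × 0.915 = 295.85 g.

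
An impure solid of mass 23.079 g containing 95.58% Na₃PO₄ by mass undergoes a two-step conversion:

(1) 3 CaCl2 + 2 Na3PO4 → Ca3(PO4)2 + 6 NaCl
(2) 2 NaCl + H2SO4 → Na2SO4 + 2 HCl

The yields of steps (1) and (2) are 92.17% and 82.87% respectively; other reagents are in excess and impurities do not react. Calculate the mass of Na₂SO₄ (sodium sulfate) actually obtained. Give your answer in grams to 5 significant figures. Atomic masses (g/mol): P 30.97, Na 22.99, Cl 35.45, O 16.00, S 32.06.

21.897 g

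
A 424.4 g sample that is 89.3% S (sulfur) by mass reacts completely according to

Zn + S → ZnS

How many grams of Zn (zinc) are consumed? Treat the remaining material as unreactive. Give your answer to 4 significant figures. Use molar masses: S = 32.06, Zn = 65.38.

772.9 g

Mass of pure S = 424.4 g × 0.893 = 378.99 g.
n(S) = 378.99 g / 32.06 g/mol = 11.821 mol.
From the equation the S:Zn mole ratio is 1:1, so n(Zn) = 11.821 × 1/1 = 11.821 mol.
Mass of Zn = 11.821 mol × 65.38 g/mol = 772.87 g.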